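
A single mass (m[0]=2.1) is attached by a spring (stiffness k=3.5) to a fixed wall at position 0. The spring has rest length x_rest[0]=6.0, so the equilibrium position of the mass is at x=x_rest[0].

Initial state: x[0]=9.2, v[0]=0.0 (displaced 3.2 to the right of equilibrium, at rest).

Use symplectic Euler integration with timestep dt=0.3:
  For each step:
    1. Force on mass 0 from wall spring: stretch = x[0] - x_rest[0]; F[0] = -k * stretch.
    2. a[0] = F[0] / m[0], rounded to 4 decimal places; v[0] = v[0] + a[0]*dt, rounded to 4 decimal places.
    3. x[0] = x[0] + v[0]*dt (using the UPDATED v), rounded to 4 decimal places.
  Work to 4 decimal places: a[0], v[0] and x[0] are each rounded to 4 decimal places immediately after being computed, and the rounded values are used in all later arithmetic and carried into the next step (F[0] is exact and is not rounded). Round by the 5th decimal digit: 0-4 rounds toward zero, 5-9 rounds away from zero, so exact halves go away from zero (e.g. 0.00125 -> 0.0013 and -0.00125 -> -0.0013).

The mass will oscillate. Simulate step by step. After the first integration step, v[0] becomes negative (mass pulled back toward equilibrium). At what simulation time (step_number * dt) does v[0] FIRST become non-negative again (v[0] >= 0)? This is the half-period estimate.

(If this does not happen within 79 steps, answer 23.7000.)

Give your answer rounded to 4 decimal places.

Step 0: x=[9.2000] v=[0.0000]
Step 1: x=[8.7200] v=[-1.6000]
Step 2: x=[7.8320] v=[-2.9600]
Step 3: x=[6.6692] v=[-3.8760]
Step 4: x=[5.4060] v=[-4.2106]
Step 5: x=[4.2319] v=[-3.9136]
Step 6: x=[3.3230] v=[-3.0296]
Step 7: x=[2.8157] v=[-1.6911]
Step 8: x=[2.7860] v=[-0.0989]
Step 9: x=[3.2384] v=[1.5081]
First v>=0 after going negative at step 9, time=2.7000

Answer: 2.7000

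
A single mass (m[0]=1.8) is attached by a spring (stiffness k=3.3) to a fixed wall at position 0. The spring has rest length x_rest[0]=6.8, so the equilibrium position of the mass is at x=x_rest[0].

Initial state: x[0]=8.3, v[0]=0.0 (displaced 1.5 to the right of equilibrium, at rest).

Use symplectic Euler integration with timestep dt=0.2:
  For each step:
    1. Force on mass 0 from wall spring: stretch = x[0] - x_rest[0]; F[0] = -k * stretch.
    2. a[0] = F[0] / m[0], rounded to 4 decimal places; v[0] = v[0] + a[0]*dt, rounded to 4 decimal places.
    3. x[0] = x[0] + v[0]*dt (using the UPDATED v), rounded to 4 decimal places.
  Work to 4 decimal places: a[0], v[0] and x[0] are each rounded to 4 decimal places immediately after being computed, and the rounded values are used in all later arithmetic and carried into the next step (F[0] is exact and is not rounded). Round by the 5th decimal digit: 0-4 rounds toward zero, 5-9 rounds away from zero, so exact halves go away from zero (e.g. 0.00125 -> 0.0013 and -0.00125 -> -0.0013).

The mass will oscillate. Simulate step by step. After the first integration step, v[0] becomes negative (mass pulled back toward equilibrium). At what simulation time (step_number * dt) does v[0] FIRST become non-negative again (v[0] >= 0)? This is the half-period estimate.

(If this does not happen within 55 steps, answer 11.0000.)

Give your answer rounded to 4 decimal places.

Answer: 2.4000

Derivation:
Step 0: x=[8.3000] v=[0.0000]
Step 1: x=[8.1900] v=[-0.5500]
Step 2: x=[7.9781] v=[-1.0597]
Step 3: x=[7.6798] v=[-1.4917]
Step 4: x=[7.3169] v=[-1.8143]
Step 5: x=[6.9161] v=[-2.0038]
Step 6: x=[6.5068] v=[-2.0464]
Step 7: x=[6.1190] v=[-1.9389]
Step 8: x=[5.7812] v=[-1.6892]
Step 9: x=[5.5181] v=[-1.3156]
Step 10: x=[5.3490] v=[-0.8456]
Step 11: x=[5.2863] v=[-0.3136]
Step 12: x=[5.3346] v=[0.2414]
First v>=0 after going negative at step 12, time=2.4000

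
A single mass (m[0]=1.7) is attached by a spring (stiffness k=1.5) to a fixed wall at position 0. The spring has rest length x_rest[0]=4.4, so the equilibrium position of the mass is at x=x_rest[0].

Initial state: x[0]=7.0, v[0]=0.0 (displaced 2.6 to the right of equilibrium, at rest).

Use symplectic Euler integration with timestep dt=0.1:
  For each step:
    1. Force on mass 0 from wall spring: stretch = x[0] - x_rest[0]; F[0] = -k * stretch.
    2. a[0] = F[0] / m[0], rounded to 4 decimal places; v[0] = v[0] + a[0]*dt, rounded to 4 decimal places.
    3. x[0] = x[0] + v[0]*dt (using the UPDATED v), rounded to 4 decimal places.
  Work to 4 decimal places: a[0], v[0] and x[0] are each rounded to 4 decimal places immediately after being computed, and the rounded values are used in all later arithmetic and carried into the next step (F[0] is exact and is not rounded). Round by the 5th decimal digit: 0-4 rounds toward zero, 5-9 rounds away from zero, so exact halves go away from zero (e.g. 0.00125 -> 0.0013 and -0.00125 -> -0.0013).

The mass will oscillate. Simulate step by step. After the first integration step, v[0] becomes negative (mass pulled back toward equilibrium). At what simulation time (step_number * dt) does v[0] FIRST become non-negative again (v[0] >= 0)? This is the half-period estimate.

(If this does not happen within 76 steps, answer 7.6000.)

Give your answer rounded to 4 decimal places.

Answer: 3.4000

Derivation:
Step 0: x=[7.0000] v=[0.0000]
Step 1: x=[6.9771] v=[-0.2294]
Step 2: x=[6.9314] v=[-0.4568]
Step 3: x=[6.8634] v=[-0.6802]
Step 4: x=[6.7736] v=[-0.8976]
Step 5: x=[6.6629] v=[-1.1070]
Step 6: x=[6.5322] v=[-1.3067]
Step 7: x=[6.3827] v=[-1.4948]
Step 8: x=[6.2157] v=[-1.6697]
Step 9: x=[6.0327] v=[-1.8299]
Step 10: x=[5.8353] v=[-1.9740]
Step 11: x=[5.6252] v=[-2.1006]
Step 12: x=[5.4043] v=[-2.2087]
Step 13: x=[5.1746] v=[-2.2973]
Step 14: x=[4.9380] v=[-2.3657]
Step 15: x=[4.6967] v=[-2.4132]
Step 16: x=[4.4528] v=[-2.4394]
Step 17: x=[4.2084] v=[-2.4441]
Step 18: x=[3.9657] v=[-2.4272]
Step 19: x=[3.7268] v=[-2.3889]
Step 20: x=[3.4939] v=[-2.3295]
Step 21: x=[3.2689] v=[-2.2496]
Step 22: x=[3.0539] v=[-2.1498]
Step 23: x=[2.8508] v=[-2.0310]
Step 24: x=[2.6614] v=[-1.8943]
Step 25: x=[2.4873] v=[-1.7409]
Step 26: x=[2.3301] v=[-1.5721]
Step 27: x=[2.1912] v=[-1.3895]
Step 28: x=[2.0717] v=[-1.1946]
Step 29: x=[1.9728] v=[-0.9892]
Step 30: x=[1.8953] v=[-0.7750]
Step 31: x=[1.8399] v=[-0.5540]
Step 32: x=[1.8071] v=[-0.3281]
Step 33: x=[1.7972] v=[-0.0993]
Step 34: x=[1.8102] v=[0.1304]
First v>=0 after going negative at step 34, time=3.4000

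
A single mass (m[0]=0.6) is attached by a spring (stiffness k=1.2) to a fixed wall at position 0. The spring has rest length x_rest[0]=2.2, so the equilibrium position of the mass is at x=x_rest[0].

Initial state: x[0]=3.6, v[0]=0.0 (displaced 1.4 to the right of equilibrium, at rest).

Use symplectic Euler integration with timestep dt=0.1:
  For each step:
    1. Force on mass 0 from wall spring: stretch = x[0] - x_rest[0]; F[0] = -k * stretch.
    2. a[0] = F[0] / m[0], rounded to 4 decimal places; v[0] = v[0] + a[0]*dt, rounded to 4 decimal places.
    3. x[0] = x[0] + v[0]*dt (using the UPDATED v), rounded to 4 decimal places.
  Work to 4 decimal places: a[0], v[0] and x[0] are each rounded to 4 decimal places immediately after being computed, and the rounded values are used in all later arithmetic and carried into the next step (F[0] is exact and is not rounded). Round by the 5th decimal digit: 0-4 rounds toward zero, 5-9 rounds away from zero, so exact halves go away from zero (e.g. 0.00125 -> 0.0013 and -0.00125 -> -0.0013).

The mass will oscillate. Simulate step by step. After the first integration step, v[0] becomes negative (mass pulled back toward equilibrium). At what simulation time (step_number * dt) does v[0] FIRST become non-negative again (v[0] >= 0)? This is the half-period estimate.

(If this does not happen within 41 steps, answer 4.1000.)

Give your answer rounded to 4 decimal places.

Answer: 2.3000

Derivation:
Step 0: x=[3.6000] v=[0.0000]
Step 1: x=[3.5720] v=[-0.2800]
Step 2: x=[3.5166] v=[-0.5544]
Step 3: x=[3.4348] v=[-0.8177]
Step 4: x=[3.3283] v=[-1.0647]
Step 5: x=[3.1993] v=[-1.2904]
Step 6: x=[3.0503] v=[-1.4903]
Step 7: x=[2.8843] v=[-1.6604]
Step 8: x=[2.7046] v=[-1.7973]
Step 9: x=[2.5148] v=[-1.8982]
Step 10: x=[2.3187] v=[-1.9612]
Step 11: x=[2.1202] v=[-1.9849]
Step 12: x=[1.9233] v=[-1.9689]
Step 13: x=[1.7319] v=[-1.9136]
Step 14: x=[1.5499] v=[-1.8200]
Step 15: x=[1.3809] v=[-1.6900]
Step 16: x=[1.2283] v=[-1.5262]
Step 17: x=[1.0951] v=[-1.3319]
Step 18: x=[0.9840] v=[-1.1109]
Step 19: x=[0.8972] v=[-0.8677]
Step 20: x=[0.8365] v=[-0.6071]
Step 21: x=[0.8031] v=[-0.3344]
Step 22: x=[0.7976] v=[-0.0550]
Step 23: x=[0.8202] v=[0.2255]
First v>=0 after going negative at step 23, time=2.3000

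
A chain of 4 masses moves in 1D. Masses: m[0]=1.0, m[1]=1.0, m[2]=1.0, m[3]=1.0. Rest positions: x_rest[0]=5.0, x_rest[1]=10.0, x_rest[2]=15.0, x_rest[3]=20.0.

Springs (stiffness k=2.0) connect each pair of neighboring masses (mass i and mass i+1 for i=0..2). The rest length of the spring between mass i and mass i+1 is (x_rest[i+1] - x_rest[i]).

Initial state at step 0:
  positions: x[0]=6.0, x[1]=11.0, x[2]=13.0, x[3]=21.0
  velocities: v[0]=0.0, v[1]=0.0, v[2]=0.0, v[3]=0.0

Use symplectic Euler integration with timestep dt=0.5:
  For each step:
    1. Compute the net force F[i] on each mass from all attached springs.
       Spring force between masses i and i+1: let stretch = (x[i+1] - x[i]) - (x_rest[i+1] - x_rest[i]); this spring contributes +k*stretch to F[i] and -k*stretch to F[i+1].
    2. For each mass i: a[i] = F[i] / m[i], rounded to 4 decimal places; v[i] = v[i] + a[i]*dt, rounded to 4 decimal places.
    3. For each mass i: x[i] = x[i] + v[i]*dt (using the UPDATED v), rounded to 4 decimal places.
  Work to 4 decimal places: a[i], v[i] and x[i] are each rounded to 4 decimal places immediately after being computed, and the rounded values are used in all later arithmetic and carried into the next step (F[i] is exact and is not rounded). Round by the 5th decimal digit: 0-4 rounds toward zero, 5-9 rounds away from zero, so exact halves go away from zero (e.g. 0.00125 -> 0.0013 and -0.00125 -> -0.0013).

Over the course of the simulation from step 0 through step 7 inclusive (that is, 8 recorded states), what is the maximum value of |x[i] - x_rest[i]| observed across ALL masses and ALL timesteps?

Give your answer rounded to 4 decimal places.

Answer: 2.5000

Derivation:
Step 0: x=[6.0000 11.0000 13.0000 21.0000] v=[0.0000 0.0000 0.0000 0.0000]
Step 1: x=[6.0000 9.5000 16.0000 19.5000] v=[0.0000 -3.0000 6.0000 -3.0000]
Step 2: x=[5.2500 9.5000 17.5000 18.7500] v=[-1.5000 0.0000 3.0000 -1.5000]
Step 3: x=[4.1250 11.3750 15.6250 19.8750] v=[-2.2500 3.7500 -3.7500 2.2500]
Step 4: x=[4.1250 11.7500 13.7500 21.3750] v=[0.0000 0.7500 -3.7500 3.0000]
Step 5: x=[5.4375 9.3125 14.6875 21.5625] v=[2.6250 -4.8750 1.8750 0.3750]
Step 6: x=[6.1875 7.6250 16.3750 20.8125] v=[1.5000 -3.3750 3.3750 -1.5000]
Step 7: x=[5.1563 9.5938 15.9063 20.3438] v=[-2.0625 3.9375 -0.9375 -0.9375]
Max displacement = 2.5000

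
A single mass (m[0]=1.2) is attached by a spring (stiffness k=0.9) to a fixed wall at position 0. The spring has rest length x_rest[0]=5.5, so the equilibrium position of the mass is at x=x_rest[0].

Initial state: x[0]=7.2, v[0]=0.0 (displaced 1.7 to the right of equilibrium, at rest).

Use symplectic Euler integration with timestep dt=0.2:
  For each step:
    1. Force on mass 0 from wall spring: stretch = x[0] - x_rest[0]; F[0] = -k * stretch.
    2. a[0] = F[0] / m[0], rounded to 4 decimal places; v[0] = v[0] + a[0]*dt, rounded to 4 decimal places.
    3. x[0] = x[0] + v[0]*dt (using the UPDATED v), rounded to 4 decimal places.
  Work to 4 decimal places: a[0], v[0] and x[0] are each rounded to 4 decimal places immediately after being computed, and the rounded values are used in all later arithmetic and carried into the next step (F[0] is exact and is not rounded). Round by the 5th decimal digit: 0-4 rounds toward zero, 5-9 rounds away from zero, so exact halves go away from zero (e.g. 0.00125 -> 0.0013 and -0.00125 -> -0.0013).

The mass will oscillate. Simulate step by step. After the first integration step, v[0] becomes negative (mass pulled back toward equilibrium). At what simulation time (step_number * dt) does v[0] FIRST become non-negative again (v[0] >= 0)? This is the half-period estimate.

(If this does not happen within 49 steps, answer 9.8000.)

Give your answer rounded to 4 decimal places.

Step 0: x=[7.2000] v=[0.0000]
Step 1: x=[7.1490] v=[-0.2550]
Step 2: x=[7.0485] v=[-0.5024]
Step 3: x=[6.9016] v=[-0.7347]
Step 4: x=[6.7126] v=[-0.9449]
Step 5: x=[6.4872] v=[-1.1268]
Step 6: x=[6.2322] v=[-1.2749]
Step 7: x=[5.9553] v=[-1.3847]
Step 8: x=[5.6647] v=[-1.4530]
Step 9: x=[5.3692] v=[-1.4777]
Step 10: x=[5.0776] v=[-1.4581]
Step 11: x=[4.7987] v=[-1.3947]
Step 12: x=[4.5408] v=[-1.2895]
Step 13: x=[4.3117] v=[-1.1456]
Step 14: x=[4.1182] v=[-0.9674]
Step 15: x=[3.9662] v=[-0.7601]
Step 16: x=[3.8602] v=[-0.5300]
Step 17: x=[3.8034] v=[-0.2840]
Step 18: x=[3.7975] v=[-0.0295]
Step 19: x=[3.8427] v=[0.2259]
First v>=0 after going negative at step 19, time=3.8000

Answer: 3.8000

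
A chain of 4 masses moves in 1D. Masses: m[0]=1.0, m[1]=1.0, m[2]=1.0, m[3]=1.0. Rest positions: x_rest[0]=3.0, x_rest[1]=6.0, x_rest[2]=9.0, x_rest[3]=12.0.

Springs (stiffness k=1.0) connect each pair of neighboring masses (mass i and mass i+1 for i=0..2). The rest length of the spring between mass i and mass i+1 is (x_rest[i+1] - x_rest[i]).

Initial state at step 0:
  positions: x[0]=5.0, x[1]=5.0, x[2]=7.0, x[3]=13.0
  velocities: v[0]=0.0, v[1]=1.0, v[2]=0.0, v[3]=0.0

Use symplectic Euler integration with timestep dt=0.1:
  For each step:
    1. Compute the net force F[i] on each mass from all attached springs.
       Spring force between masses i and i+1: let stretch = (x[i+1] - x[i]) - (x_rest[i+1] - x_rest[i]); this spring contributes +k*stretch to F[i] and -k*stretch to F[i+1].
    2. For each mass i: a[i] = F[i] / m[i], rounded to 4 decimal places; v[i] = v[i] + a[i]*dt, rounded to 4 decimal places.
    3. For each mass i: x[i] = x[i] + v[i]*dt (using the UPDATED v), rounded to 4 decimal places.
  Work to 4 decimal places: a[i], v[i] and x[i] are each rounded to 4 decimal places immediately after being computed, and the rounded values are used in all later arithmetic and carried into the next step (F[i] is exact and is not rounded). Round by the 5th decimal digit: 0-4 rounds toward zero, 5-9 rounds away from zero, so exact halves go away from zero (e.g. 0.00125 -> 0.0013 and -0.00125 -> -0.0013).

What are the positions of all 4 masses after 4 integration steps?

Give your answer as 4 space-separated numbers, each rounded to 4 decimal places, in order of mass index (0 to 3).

Step 0: x=[5.0000 5.0000 7.0000 13.0000] v=[0.0000 1.0000 0.0000 0.0000]
Step 1: x=[4.9700 5.1200 7.0400 12.9700] v=[-0.3000 1.2000 0.4000 -0.3000]
Step 2: x=[4.9115 5.2577 7.1201 12.9107] v=[-0.5850 1.3770 0.8010 -0.5930]
Step 3: x=[4.8265 5.4106 7.2395 12.8235] v=[-0.8504 1.5286 1.1938 -0.8721]
Step 4: x=[4.7173 5.5759 7.3964 12.7105] v=[-1.0920 1.6531 1.5693 -1.1305]

Answer: 4.7173 5.5759 7.3964 12.7105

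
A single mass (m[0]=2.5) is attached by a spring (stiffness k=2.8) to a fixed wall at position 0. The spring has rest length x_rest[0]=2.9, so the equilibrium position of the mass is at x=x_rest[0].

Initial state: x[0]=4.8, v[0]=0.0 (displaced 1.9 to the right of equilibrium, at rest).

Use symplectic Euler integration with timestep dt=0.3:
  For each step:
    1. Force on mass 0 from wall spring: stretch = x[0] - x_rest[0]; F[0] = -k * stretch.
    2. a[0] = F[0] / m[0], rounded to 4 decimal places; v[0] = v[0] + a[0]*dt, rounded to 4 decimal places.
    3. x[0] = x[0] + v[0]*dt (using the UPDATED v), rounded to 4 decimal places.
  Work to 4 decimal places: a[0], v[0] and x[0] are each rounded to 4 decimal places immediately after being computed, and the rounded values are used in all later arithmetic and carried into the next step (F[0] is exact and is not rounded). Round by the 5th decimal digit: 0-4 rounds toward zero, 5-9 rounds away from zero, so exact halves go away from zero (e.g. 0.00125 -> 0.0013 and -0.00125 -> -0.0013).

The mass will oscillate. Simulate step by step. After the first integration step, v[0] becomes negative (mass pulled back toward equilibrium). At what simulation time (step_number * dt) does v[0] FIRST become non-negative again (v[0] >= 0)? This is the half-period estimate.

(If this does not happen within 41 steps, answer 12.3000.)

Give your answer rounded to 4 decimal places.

Answer: 3.0000

Derivation:
Step 0: x=[4.8000] v=[0.0000]
Step 1: x=[4.6085] v=[-0.6384]
Step 2: x=[4.2448] v=[-1.2125]
Step 3: x=[3.7455] v=[-1.6644]
Step 4: x=[3.1610] v=[-1.9485]
Step 5: x=[2.5501] v=[-2.0362]
Step 6: x=[1.9745] v=[-1.9186]
Step 7: x=[1.4922] v=[-1.6076]
Step 8: x=[1.1518] v=[-1.1346]
Step 9: x=[0.9876] v=[-0.5472]
Step 10: x=[1.0162] v=[0.0954]
First v>=0 after going negative at step 10, time=3.0000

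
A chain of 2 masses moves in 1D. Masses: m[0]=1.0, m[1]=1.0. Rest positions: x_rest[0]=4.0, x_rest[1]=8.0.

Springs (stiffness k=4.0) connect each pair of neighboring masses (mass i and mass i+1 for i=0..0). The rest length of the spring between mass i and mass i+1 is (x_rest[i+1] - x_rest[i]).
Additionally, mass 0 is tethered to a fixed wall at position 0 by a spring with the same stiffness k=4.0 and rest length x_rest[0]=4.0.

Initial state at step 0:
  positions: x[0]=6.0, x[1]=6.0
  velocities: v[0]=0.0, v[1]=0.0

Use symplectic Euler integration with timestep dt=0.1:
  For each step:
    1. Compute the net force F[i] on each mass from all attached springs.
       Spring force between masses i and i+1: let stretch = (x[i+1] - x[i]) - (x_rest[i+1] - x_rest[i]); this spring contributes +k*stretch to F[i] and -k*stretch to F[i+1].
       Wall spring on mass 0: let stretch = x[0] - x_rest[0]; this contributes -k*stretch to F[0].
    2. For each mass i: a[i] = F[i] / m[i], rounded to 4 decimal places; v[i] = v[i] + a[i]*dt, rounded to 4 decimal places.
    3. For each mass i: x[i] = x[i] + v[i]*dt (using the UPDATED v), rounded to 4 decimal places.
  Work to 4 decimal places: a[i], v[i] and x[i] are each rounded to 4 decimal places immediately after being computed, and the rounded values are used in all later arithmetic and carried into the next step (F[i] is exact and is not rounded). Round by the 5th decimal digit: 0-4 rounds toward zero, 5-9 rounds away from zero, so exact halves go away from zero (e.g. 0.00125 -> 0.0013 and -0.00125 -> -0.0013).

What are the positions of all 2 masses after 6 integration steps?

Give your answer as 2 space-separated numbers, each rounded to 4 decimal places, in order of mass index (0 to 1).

Answer: 2.5386 8.3722

Derivation:
Step 0: x=[6.0000 6.0000] v=[0.0000 0.0000]
Step 1: x=[5.7600 6.1600] v=[-2.4000 1.6000]
Step 2: x=[5.3056 6.4640] v=[-4.5440 3.0400]
Step 3: x=[4.6853 6.8817] v=[-6.2029 4.1766]
Step 4: x=[3.9655 7.3715] v=[-7.1985 4.8980]
Step 5: x=[3.2233 7.8851] v=[-7.4223 5.1356]
Step 6: x=[2.5386 8.3722] v=[-6.8469 4.8709]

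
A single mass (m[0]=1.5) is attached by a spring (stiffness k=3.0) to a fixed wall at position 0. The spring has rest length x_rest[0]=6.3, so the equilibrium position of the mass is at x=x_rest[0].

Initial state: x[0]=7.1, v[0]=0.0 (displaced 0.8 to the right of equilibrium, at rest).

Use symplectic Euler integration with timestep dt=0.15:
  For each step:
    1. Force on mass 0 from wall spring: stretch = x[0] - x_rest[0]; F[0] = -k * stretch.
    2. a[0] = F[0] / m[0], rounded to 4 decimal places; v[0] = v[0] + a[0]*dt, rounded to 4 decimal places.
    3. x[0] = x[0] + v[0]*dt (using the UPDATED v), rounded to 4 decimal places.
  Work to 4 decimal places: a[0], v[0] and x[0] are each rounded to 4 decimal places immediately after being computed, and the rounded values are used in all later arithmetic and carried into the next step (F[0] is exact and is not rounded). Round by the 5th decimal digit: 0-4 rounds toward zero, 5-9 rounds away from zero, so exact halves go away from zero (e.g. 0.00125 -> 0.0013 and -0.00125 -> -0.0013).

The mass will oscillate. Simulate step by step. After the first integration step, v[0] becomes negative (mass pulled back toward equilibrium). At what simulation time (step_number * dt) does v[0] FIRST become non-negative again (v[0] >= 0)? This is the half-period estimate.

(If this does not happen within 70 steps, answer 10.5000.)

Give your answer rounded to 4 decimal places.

Answer: 2.2500

Derivation:
Step 0: x=[7.1000] v=[0.0000]
Step 1: x=[7.0640] v=[-0.2400]
Step 2: x=[6.9936] v=[-0.4692]
Step 3: x=[6.8920] v=[-0.6773]
Step 4: x=[6.7638] v=[-0.8549]
Step 5: x=[6.6147] v=[-0.9940]
Step 6: x=[6.4514] v=[-1.0884]
Step 7: x=[6.2813] v=[-1.1338]
Step 8: x=[6.1121] v=[-1.1282]
Step 9: x=[5.9513] v=[-1.0718]
Step 10: x=[5.8062] v=[-0.9672]
Step 11: x=[5.6833] v=[-0.8191]
Step 12: x=[5.5882] v=[-0.6341]
Step 13: x=[5.5251] v=[-0.4206]
Step 14: x=[5.4969] v=[-0.1881]
Step 15: x=[5.5048] v=[0.0528]
First v>=0 after going negative at step 15, time=2.2500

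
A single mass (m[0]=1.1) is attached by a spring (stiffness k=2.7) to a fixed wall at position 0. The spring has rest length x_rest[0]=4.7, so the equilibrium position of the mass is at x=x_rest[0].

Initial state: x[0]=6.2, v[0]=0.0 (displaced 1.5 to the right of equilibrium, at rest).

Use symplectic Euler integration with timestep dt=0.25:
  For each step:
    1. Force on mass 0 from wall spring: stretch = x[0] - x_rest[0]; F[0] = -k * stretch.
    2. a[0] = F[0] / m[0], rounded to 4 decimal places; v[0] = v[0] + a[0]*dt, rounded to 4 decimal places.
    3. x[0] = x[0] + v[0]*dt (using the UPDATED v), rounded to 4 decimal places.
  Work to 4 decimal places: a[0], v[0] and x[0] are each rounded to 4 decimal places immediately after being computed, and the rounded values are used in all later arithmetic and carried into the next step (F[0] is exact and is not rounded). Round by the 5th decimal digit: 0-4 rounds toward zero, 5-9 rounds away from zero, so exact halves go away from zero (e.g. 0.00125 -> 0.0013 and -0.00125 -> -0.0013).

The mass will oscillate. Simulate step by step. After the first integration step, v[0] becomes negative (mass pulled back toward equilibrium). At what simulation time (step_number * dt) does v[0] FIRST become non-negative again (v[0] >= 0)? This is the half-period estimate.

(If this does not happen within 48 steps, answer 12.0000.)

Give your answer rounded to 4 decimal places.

Step 0: x=[6.2000] v=[0.0000]
Step 1: x=[5.9699] v=[-0.9205]
Step 2: x=[5.5450] v=[-1.6998]
Step 3: x=[4.9904] v=[-2.2183]
Step 4: x=[4.3913] v=[-2.3965]
Step 5: x=[3.8395] v=[-2.2071]
Step 6: x=[3.4197] v=[-1.6791]
Step 7: x=[3.1963] v=[-0.8935]
Step 8: x=[3.2036] v=[0.0292]
First v>=0 after going negative at step 8, time=2.0000

Answer: 2.0000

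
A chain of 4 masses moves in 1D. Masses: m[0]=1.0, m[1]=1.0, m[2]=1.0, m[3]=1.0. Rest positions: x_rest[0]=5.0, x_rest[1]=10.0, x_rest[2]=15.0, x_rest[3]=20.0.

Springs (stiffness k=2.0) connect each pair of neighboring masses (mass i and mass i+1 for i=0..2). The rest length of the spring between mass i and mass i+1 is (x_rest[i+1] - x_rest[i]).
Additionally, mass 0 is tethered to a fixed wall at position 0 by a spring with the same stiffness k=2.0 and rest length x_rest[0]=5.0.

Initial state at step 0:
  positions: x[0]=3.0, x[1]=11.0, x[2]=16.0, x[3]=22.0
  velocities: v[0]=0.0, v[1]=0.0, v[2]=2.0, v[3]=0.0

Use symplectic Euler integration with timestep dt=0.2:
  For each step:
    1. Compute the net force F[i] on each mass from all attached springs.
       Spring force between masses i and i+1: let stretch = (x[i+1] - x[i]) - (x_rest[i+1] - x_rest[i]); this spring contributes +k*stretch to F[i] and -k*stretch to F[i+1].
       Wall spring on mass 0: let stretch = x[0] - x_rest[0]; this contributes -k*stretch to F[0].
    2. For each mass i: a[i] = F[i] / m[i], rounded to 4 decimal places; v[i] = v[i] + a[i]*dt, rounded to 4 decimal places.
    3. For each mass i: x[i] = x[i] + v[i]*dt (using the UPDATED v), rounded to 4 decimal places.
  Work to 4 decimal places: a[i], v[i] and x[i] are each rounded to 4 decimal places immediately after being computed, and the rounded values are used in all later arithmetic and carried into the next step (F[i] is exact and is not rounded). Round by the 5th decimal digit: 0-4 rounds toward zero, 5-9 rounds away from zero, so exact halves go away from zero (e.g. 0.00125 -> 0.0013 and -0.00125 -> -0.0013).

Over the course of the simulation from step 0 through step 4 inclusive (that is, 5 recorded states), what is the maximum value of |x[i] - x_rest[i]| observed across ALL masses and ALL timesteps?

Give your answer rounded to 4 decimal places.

Step 0: x=[3.0000 11.0000 16.0000 22.0000] v=[0.0000 0.0000 2.0000 0.0000]
Step 1: x=[3.4000 10.7600 16.4800 21.9200] v=[2.0000 -1.2000 2.4000 -0.4000]
Step 2: x=[4.1168 10.3888 16.9376 21.8048] v=[3.5840 -1.8560 2.2880 -0.5760]
Step 3: x=[5.0060 10.0397 17.2607 21.7002] v=[4.4461 -1.7453 1.6154 -0.5229]
Step 4: x=[5.8974 9.8656 17.3613 21.6405] v=[4.4572 -0.8704 0.5028 -0.2987]
Max displacement = 2.3613

Answer: 2.3613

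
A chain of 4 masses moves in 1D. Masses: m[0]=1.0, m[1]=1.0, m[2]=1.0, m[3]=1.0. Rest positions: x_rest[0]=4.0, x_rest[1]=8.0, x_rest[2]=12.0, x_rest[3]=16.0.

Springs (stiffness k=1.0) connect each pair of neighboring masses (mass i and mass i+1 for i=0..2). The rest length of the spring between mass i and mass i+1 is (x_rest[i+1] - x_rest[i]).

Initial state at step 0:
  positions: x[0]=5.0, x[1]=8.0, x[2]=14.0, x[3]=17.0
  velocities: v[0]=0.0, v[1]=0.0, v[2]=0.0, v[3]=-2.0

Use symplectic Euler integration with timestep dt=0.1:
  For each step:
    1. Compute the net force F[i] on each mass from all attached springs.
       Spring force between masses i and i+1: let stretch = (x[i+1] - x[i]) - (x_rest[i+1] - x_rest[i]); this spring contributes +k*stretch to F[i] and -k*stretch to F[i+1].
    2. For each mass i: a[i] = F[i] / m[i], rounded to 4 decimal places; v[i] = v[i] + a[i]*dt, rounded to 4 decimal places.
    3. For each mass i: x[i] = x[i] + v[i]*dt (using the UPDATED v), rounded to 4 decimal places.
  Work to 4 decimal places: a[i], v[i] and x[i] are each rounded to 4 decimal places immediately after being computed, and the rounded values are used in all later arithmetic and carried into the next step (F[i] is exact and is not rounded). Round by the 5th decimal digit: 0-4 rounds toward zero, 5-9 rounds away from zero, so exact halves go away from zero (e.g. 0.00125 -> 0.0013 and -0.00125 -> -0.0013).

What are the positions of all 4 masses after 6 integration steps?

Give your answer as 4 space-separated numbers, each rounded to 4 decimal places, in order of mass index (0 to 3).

Answer: 4.8168 8.5617 13.3705 16.0510

Derivation:
Step 0: x=[5.0000 8.0000 14.0000 17.0000] v=[0.0000 0.0000 0.0000 -2.0000]
Step 1: x=[4.9900 8.0300 13.9700 16.8100] v=[-0.1000 0.3000 -0.3000 -1.9000]
Step 2: x=[4.9704 8.0890 13.9090 16.6316] v=[-0.1960 0.5900 -0.6100 -1.7840]
Step 3: x=[4.9420 8.1750 13.8170 16.4660] v=[-0.2841 0.8601 -0.9197 -1.6563]
Step 4: x=[4.9059 8.2851 13.6951 16.3139] v=[-0.3608 1.1010 -1.2190 -1.5212]
Step 5: x=[4.8636 8.4155 13.5453 16.1756] v=[-0.4229 1.3041 -1.4981 -1.3831]
Step 6: x=[4.8168 8.5617 13.3705 16.0510] v=[-0.4677 1.4619 -1.7481 -1.2461]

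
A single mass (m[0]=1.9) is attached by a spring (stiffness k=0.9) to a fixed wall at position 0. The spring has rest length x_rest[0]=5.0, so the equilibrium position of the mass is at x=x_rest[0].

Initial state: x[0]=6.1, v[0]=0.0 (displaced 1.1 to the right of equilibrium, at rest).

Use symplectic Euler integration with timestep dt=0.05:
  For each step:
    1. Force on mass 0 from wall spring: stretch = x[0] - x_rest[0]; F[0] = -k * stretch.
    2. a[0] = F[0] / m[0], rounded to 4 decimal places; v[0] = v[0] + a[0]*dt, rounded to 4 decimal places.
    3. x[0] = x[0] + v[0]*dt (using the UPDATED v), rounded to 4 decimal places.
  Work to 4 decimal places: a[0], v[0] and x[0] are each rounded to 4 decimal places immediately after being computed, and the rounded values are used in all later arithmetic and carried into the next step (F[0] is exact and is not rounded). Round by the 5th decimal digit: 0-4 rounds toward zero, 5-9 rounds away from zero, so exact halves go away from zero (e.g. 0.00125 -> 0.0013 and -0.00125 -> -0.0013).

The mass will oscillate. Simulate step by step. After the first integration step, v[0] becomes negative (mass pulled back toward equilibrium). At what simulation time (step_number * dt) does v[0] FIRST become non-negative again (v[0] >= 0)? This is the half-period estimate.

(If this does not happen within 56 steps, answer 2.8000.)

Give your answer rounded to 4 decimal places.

Step 0: x=[6.1000] v=[0.0000]
Step 1: x=[6.0987] v=[-0.0261]
Step 2: x=[6.0961] v=[-0.0521]
Step 3: x=[6.0922] v=[-0.0781]
Step 4: x=[6.0870] v=[-0.1040]
Step 5: x=[6.0805] v=[-0.1297]
Step 6: x=[6.0727] v=[-0.1553]
Step 7: x=[6.0637] v=[-0.1807]
Step 8: x=[6.0534] v=[-0.2059]
Step 9: x=[6.0419] v=[-0.2309]
Step 10: x=[6.0291] v=[-0.2556]
Step 11: x=[6.0151] v=[-0.2800]
Step 12: x=[5.9999] v=[-0.3040]
Step 13: x=[5.9835] v=[-0.3277]
Step 14: x=[5.9660] v=[-0.3510]
Step 15: x=[5.9473] v=[-0.3739]
Step 16: x=[5.9275] v=[-0.3963]
Step 17: x=[5.9066] v=[-0.4183]
Step 18: x=[5.8846] v=[-0.4398]
Step 19: x=[5.8616] v=[-0.4608]
Step 20: x=[5.8375] v=[-0.4812]
Step 21: x=[5.8125] v=[-0.5010]
Step 22: x=[5.7865] v=[-0.5202]
Step 23: x=[5.7596] v=[-0.5388]
Step 24: x=[5.7318] v=[-0.5568]
Step 25: x=[5.7031] v=[-0.5741]
Step 26: x=[5.6736] v=[-0.5908]
Step 27: x=[5.6433] v=[-0.6068]
Step 28: x=[5.6122] v=[-0.6220]
Step 29: x=[5.5804] v=[-0.6365]
Step 30: x=[5.5479] v=[-0.6502]
Step 31: x=[5.5147] v=[-0.6632]
Step 32: x=[5.4809] v=[-0.6754]
Step 33: x=[5.4466] v=[-0.6868]
Step 34: x=[5.4117] v=[-0.6974]
Step 35: x=[5.3763] v=[-0.7072]
Step 36: x=[5.3405] v=[-0.7161]
Step 37: x=[5.3043] v=[-0.7242]
Step 38: x=[5.2677] v=[-0.7314]
Step 39: x=[5.2308] v=[-0.7377]
Step 40: x=[5.1936] v=[-0.7432]
Step 41: x=[5.1562] v=[-0.7478]
Step 42: x=[5.1186] v=[-0.7515]
Step 43: x=[5.0809] v=[-0.7543]
Step 44: x=[5.0431] v=[-0.7562]
Step 45: x=[5.0052] v=[-0.7572]
Step 46: x=[4.9673] v=[-0.7573]
Step 47: x=[4.9295] v=[-0.7565]
Step 48: x=[4.8918] v=[-0.7548]
Step 49: x=[4.8542] v=[-0.7522]
Step 50: x=[4.8168] v=[-0.7487]
Step 51: x=[4.7796] v=[-0.7444]
Step 52: x=[4.7426] v=[-0.7392]
Step 53: x=[4.7059] v=[-0.7331]
Step 54: x=[4.6696] v=[-0.7261]
Step 55: x=[4.6337] v=[-0.7183]
Step 56: x=[4.5982] v=[-0.7096]
v[0] did not become non-negative within 56 steps; using fallback time=2.8000

Answer: 2.8000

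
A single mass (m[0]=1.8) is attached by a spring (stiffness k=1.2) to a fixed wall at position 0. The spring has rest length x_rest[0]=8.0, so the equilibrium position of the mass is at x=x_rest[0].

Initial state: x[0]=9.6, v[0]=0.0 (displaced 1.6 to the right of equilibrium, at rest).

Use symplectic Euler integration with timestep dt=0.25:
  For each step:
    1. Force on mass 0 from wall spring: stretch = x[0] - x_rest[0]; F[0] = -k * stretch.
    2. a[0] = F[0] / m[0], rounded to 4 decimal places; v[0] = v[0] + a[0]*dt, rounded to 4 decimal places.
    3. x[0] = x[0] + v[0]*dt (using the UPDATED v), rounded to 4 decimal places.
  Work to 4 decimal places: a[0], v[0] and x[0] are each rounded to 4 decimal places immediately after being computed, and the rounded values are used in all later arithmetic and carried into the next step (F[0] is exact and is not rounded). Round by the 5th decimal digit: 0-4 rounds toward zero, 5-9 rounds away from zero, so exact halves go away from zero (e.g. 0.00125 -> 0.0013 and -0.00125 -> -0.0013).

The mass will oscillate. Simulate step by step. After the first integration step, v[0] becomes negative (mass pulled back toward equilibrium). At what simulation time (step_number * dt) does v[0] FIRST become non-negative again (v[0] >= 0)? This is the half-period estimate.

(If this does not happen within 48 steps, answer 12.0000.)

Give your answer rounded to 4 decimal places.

Answer: 4.0000

Derivation:
Step 0: x=[9.6000] v=[0.0000]
Step 1: x=[9.5333] v=[-0.2667]
Step 2: x=[9.4027] v=[-0.5223]
Step 3: x=[9.2137] v=[-0.7561]
Step 4: x=[8.9741] v=[-0.9584]
Step 5: x=[8.6939] v=[-1.1208]
Step 6: x=[8.3848] v=[-1.2365]
Step 7: x=[8.0597] v=[-1.3006]
Step 8: x=[7.7321] v=[-1.3106]
Step 9: x=[7.4156] v=[-1.2660]
Step 10: x=[7.1235] v=[-1.1686]
Step 11: x=[6.8679] v=[-1.0225]
Step 12: x=[6.6595] v=[-0.8338]
Step 13: x=[6.5069] v=[-0.6104]
Step 14: x=[6.4165] v=[-0.3616]
Step 15: x=[6.3921] v=[-0.0977]
Step 16: x=[6.4347] v=[0.1703]
First v>=0 after going negative at step 16, time=4.0000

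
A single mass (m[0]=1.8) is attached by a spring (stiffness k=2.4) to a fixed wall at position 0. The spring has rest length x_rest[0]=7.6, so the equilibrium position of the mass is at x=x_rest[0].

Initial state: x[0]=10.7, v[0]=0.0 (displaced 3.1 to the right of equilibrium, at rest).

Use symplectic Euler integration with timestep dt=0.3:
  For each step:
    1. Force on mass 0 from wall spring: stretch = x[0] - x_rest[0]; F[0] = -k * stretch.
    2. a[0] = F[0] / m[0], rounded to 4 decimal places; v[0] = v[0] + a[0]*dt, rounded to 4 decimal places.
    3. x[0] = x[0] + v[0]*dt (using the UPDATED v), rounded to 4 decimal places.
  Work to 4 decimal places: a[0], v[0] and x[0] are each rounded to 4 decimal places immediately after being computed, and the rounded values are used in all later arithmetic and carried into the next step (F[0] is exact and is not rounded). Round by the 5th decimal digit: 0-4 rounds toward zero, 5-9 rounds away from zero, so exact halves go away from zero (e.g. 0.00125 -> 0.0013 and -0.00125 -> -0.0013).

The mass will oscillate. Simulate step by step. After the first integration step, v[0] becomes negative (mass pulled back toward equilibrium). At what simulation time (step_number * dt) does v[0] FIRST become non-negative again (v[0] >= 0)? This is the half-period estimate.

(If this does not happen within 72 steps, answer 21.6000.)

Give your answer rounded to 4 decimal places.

Answer: 3.0000

Derivation:
Step 0: x=[10.7000] v=[0.0000]
Step 1: x=[10.3280] v=[-1.2400]
Step 2: x=[9.6286] v=[-2.3312]
Step 3: x=[8.6858] v=[-3.1426]
Step 4: x=[7.6127] v=[-3.5769]
Step 5: x=[6.5381] v=[-3.5820]
Step 6: x=[5.5909] v=[-3.1572]
Step 7: x=[4.8848] v=[-2.3536]
Step 8: x=[4.5046] v=[-1.2675]
Step 9: x=[4.4958] v=[-0.0293]
Step 10: x=[4.8595] v=[1.2124]
First v>=0 after going negative at step 10, time=3.0000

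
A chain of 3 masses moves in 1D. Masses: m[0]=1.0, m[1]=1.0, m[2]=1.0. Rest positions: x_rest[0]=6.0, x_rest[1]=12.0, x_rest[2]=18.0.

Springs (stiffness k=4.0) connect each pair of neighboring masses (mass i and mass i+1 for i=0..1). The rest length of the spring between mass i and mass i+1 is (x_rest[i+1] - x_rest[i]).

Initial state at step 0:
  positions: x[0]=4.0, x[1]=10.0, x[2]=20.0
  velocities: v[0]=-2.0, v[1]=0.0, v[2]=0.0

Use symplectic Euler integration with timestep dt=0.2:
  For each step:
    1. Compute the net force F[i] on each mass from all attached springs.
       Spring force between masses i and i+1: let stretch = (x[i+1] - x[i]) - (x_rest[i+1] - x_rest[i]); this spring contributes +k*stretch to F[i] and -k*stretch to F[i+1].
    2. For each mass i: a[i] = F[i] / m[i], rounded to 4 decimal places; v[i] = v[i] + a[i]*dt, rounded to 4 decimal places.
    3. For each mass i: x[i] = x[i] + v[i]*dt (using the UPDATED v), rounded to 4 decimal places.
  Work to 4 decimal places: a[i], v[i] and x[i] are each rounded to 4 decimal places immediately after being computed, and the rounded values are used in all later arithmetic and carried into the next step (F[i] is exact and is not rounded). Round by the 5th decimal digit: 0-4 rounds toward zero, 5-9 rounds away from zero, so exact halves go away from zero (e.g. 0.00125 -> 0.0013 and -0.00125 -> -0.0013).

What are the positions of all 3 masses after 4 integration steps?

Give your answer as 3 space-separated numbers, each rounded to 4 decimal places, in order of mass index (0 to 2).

Step 0: x=[4.0000 10.0000 20.0000] v=[-2.0000 0.0000 0.0000]
Step 1: x=[3.6000 10.6400 19.3600] v=[-2.0000 3.2000 -3.2000]
Step 2: x=[3.3664 11.5488 18.2848] v=[-1.1680 4.5440 -5.3760]
Step 3: x=[3.4820 12.2262 17.0918] v=[0.5779 3.3869 -5.9648]
Step 4: x=[4.0367 12.2830 16.0803] v=[2.7733 0.2840 -5.0573]

Answer: 4.0367 12.2830 16.0803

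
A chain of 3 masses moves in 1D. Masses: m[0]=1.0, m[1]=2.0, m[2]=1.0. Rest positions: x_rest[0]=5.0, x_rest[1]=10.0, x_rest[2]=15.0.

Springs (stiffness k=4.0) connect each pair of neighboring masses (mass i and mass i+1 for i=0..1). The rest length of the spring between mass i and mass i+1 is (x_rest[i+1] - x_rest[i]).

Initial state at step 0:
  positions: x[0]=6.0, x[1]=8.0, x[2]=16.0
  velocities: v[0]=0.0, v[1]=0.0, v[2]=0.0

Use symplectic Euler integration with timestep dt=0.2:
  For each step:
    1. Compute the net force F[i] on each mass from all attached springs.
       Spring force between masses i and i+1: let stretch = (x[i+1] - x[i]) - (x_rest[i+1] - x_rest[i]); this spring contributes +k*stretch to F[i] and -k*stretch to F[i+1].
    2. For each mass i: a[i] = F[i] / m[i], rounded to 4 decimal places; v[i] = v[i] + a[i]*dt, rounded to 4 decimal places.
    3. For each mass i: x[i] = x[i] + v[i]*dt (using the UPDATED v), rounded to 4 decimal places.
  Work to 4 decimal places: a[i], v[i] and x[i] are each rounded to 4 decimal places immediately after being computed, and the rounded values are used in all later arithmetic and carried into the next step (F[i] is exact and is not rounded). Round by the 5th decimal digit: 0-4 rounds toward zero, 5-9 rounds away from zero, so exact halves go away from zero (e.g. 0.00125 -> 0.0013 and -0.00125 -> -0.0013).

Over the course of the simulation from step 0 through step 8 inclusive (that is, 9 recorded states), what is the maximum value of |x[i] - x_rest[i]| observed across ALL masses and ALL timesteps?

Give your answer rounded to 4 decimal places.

Answer: 2.0638

Derivation:
Step 0: x=[6.0000 8.0000 16.0000] v=[0.0000 0.0000 0.0000]
Step 1: x=[5.5200 8.4800 15.5200] v=[-2.4000 2.4000 -2.4000]
Step 2: x=[4.7136 9.2864 14.7136] v=[-4.0320 4.0320 -4.0320]
Step 3: x=[3.8388 10.1612 13.8388] v=[-4.3738 4.3738 -4.3738]
Step 4: x=[3.1756 10.8244 13.1756] v=[-3.3159 3.3159 -3.3159]
Step 5: x=[2.9362 11.0638 12.9362] v=[-1.1969 1.1969 -1.1969]
Step 6: x=[3.1972 10.8028 13.1972] v=[1.3052 -1.3052 1.3052]
Step 7: x=[3.8751 10.1249 13.8751] v=[3.3897 -3.3897 3.3897]
Step 8: x=[4.7530 9.2470 14.7530] v=[4.3895 -4.3895 4.3895]
Max displacement = 2.0638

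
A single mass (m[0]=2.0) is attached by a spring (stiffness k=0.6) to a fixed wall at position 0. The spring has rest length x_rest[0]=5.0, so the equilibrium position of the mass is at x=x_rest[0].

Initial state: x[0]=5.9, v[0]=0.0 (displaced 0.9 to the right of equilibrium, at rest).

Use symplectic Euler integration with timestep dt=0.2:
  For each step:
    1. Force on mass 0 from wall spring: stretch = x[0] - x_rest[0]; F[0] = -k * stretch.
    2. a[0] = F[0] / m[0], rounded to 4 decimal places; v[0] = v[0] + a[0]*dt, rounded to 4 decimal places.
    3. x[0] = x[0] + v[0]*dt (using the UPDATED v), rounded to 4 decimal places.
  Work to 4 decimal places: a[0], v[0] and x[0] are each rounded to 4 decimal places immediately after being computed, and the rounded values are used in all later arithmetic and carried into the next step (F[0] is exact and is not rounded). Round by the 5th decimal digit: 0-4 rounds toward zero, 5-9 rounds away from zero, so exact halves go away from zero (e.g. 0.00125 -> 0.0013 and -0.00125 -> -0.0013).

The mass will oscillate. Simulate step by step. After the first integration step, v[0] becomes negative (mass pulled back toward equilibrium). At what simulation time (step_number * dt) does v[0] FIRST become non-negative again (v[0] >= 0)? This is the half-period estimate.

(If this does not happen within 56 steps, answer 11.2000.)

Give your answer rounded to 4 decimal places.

Step 0: x=[5.9000] v=[0.0000]
Step 1: x=[5.8892] v=[-0.0540]
Step 2: x=[5.8677] v=[-0.1074]
Step 3: x=[5.8358] v=[-0.1595]
Step 4: x=[5.7939] v=[-0.2096]
Step 5: x=[5.7425] v=[-0.2572]
Step 6: x=[5.6821] v=[-0.3018]
Step 7: x=[5.6136] v=[-0.3427]
Step 8: x=[5.5377] v=[-0.3795]
Step 9: x=[5.4553] v=[-0.4118]
Step 10: x=[5.3675] v=[-0.4391]
Step 11: x=[5.2753] v=[-0.4612]
Step 12: x=[5.1798] v=[-0.4777]
Step 13: x=[5.0821] v=[-0.4885]
Step 14: x=[4.9834] v=[-0.4934]
Step 15: x=[4.8849] v=[-0.4924]
Step 16: x=[4.7878] v=[-0.4855]
Step 17: x=[4.6932] v=[-0.4728]
Step 18: x=[4.6023] v=[-0.4544]
Step 19: x=[4.5162] v=[-0.4305]
Step 20: x=[4.4359] v=[-0.4015]
Step 21: x=[4.3624] v=[-0.3677]
Step 22: x=[4.2965] v=[-0.3294]
Step 23: x=[4.2391] v=[-0.2872]
Step 24: x=[4.1908] v=[-0.2415]
Step 25: x=[4.1522] v=[-0.1929]
Step 26: x=[4.1238] v=[-0.1420]
Step 27: x=[4.1059] v=[-0.0894]
Step 28: x=[4.0987] v=[-0.0358]
Step 29: x=[4.1024] v=[0.0183]
First v>=0 after going negative at step 29, time=5.8000

Answer: 5.8000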